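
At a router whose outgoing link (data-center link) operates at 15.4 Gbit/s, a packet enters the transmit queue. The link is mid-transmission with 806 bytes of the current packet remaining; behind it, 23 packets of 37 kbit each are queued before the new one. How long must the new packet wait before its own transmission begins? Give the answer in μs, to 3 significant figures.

Each queued packet: L/R = 37000/15400000000 = 2.4026 μs.
23 queued → 55.2597 μs.
Plus remaining 6448 bits of current packet: 0.418701 μs.
Queuing delay = 55.7 μs.

55.7 μs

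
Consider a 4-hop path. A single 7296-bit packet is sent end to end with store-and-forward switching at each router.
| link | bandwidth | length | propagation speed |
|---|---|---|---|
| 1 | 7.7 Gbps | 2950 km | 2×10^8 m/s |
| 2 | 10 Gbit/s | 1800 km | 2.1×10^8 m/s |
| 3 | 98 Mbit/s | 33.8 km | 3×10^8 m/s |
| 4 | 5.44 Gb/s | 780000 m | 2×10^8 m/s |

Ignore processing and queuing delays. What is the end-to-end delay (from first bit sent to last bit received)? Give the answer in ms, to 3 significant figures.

Transmission delays (L/R per hop): 0.000947532, 0.0007296, 0.074449, 0.00134118 ms; sum = 0.0774673 ms.
Propagation delays (d/s per hop): 14.75, 8.57143, 0.112667, 3.9 ms; sum = 27.3341 ms.
End-to-end = 27.4 ms.

27.4 ms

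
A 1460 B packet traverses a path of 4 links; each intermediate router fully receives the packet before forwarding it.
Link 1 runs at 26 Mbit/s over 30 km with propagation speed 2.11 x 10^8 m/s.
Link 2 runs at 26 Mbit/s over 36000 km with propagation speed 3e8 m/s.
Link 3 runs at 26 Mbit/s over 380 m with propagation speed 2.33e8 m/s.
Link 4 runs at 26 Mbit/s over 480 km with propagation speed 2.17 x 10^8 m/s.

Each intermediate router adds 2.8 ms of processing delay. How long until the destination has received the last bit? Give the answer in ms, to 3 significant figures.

L = 1460 × 8 = 11680 bits.
Transmission delay per hop = L/R = 11680/26000000 = 0.449231 ms; 4 hops → 1.79692 ms.
Propagation delays (d/s per hop): 0.14218, 120, 0.0016309, 2.21198 ms; sum = 122.356 ms.
Processing at 3 router(s): 3 × 2.8 ms = 8.4 ms.
End-to-end = 133 ms.

133 ms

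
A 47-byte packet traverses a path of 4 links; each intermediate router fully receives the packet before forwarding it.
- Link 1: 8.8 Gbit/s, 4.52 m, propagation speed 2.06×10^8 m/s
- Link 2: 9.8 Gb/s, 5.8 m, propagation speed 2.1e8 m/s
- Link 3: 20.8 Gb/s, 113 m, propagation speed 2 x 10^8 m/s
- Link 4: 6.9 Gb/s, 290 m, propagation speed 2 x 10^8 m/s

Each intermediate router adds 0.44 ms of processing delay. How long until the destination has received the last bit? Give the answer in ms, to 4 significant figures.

1.322 ms

L = 47 × 8 = 376 bits.
Transmission delays (L/R per hop): 4.27273e-05, 3.83673e-05, 1.80769e-05, 5.44928e-05 ms; sum = 0.000153664 ms.
Propagation delays (d/s per hop): 2.19417e-05, 2.7619e-05, 0.000565, 0.00145 ms; sum = 0.00206456 ms.
Processing at 3 router(s): 3 × 0.44 ms = 1.32 ms.
End-to-end = 1.322 ms.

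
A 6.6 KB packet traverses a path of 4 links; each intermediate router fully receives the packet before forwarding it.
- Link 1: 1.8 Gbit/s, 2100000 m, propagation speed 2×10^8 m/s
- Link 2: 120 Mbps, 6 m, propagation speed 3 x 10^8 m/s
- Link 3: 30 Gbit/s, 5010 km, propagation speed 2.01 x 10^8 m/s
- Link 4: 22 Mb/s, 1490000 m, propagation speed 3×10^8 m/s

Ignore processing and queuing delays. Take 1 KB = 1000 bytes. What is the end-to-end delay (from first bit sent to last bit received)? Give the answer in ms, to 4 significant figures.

43.26 ms

L = 52800 bits.
Transmission delays (L/R per hop): 0.0293333, 0.44, 0.00176, 2.4 ms; sum = 2.87109 ms.
Propagation delays (d/s per hop): 10.5, 2e-05, 24.9254, 4.96667 ms; sum = 40.3921 ms.
End-to-end = 43.26 ms.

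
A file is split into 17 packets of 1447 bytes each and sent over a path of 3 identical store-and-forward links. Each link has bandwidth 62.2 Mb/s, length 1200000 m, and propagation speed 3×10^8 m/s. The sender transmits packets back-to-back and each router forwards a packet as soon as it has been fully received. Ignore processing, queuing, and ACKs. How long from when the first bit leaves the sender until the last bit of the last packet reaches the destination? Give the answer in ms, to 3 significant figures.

15.5 ms

Per-hop transmission t_tx = L/R = 11576/62200000 = 0.186109 ms.
Per-hop propagation t_prop = 1200000/300000000 = 4 ms.
Pipeline fill: first packet needs 3·t_tx to clear all hops; remaining 16 packets each add one t_tx.
Total = (3+17-1)·t_tx + 3·t_prop = 19·0.186109 + 3·4 = 15.5 ms.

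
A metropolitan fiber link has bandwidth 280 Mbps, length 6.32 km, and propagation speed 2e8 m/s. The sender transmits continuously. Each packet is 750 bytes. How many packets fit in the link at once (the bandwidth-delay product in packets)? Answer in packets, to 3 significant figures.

Propagation delay = 6320 / 200000000 = 3.16e-05 s.
BDP = R × t_prop = 280000000 × 3.16e-05 = 8848 bits.
In packets of 6000 bits: 1.47 packets.

1.47 packets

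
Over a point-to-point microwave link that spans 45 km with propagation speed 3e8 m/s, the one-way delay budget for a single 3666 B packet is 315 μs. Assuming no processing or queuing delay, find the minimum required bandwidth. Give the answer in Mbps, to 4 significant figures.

177.7 Mbps

L = 29328 bits.
Propagation delay = 45000 / 300000000 = 150 μs.
Transmission budget = 315 − 150 = 165 μs.
R ≥ L / t_tx = 29328 bits / 0.000165 s = 177.7 Mbps.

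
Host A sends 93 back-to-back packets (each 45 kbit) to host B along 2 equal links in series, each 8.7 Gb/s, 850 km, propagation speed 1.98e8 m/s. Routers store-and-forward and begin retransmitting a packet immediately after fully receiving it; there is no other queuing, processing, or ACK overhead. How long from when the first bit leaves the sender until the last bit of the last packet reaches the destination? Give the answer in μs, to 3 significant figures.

Per-hop transmission t_tx = L/R = 45000/8700000000 = 5.17241 μs.
Per-hop propagation t_prop = 850000/198000000 = 4292.93 μs.
Pipeline fill: first packet needs 2·t_tx to clear all hops; remaining 92 packets each add one t_tx.
Total = (2+93-1)·t_tx + 2·t_prop = 94·5.17241 + 2·4292.93 = 9070 μs.

9070 μs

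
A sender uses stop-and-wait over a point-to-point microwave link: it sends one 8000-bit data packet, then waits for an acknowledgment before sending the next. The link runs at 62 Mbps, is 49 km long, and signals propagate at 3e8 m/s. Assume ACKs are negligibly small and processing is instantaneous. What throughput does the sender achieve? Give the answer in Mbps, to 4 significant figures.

t_tx = L/R = 8000/62000000 = 0.000129032 s.
t_prop = 49000/300000000 = 0.000163333 s; RTT = 0.000326667 s.
Cycle = t_tx + RTT = 0.000455699 s.
Throughput = L / cycle = 8000 / 0.000455699 = 17.56 Mbps.

17.56 Mbps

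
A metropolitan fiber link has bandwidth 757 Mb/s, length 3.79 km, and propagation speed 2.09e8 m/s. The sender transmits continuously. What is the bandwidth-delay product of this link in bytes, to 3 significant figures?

Propagation delay = 3790 / 209000000 = 1.8134e-05 s.
BDP = R × t_prop = 757000000 × 1.8134e-05 = 13727.4 bits.
In bytes: 13727.4/8 = 1720 bytes.

1720 bytes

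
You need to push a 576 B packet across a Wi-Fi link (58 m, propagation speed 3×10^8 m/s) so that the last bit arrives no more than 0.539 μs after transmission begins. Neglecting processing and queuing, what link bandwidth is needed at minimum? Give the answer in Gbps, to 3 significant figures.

13.3 Gbps

L = 4608 bits.
Propagation delay = 58 / 300000000 = 0.193333 μs.
Transmission budget = 0.539 − 0.193333 = 0.345667 μs.
R ≥ L / t_tx = 4608 bits / 3.45667e-07 s = 13.3 Gbps.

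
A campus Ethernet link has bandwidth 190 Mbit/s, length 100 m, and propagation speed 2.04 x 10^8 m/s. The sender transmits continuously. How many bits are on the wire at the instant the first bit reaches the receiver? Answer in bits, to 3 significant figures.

93.1 bits

Propagation delay = 100 / 204000000 = 4.90196e-07 s.
BDP = R × t_prop = 190000000 × 4.90196e-07 = 93.1373 bits.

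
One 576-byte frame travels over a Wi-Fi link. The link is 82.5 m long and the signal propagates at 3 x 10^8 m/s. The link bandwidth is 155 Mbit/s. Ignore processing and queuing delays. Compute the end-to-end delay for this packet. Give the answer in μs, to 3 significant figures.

30.0 μs

L = 576 × 8 = 4608 bits.
Transmission delay = L/R = 4608 / 155000000 = 29.729 μs.
Propagation delay = d/s = 82.5 m / 300000000 m/s = 0.275 μs.
Total = 30.0 μs.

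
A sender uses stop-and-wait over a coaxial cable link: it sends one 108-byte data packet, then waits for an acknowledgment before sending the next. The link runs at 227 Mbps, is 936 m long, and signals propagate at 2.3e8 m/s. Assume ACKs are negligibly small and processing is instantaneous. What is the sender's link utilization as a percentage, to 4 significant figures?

t_tx = L/R = 864/227000000 = 3.80617e-06 s.
t_prop = 936/2.3e+08 = 4.06957e-06 s; RTT = 8.13913e-06 s.
Cycle = t_tx + RTT = 1.19453e-05 s.
Utilization = t_tx / cycle = 3.80617e-06/1.19453e-05 = 31.86 %.

31.86 %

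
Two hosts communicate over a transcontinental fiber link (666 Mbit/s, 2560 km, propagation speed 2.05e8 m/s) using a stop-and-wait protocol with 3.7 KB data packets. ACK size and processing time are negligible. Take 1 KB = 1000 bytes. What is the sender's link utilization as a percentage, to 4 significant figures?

t_tx = L/R = 29600/666000000 = 4.44444e-05 s.
t_prop = 2560000/2.05e+08 = 0.0124878 s; RTT = 0.0249756 s.
Cycle = t_tx + RTT = 0.0250201 s.
Utilization = t_tx / cycle = 4.44444e-05/0.0250201 = 0.1776 %.

0.1776 %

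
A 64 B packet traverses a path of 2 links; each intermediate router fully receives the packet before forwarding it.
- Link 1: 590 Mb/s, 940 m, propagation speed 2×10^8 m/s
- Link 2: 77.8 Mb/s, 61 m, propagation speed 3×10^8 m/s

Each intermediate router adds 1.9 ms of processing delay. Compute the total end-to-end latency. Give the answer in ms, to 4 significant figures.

L = 64 × 8 = 512 bits.
Transmission delays (L/R per hop): 0.000867797, 0.00658098 ms; sum = 0.00744877 ms.
Propagation delays (d/s per hop): 0.0047, 0.000203333 ms; sum = 0.00490333 ms.
Processing at 1 router(s): 1 × 1.9 ms = 1.9 ms.
End-to-end = 1.912 ms.

1.912 ms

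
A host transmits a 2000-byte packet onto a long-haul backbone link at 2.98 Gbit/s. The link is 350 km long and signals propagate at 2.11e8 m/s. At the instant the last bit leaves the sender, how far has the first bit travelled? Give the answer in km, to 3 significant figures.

1.13 km

t_tx = L/R = 16000/2980000000 = 5.36913e-06 s.
Distance = s × t_tx = 211000000 × 5.36913e-06 = 1.13 km.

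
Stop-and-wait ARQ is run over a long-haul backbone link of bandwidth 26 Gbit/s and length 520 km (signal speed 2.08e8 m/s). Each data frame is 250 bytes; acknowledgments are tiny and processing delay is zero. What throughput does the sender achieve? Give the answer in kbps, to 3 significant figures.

400 kbps

t_tx = L/R = 2000/26000000000 = 7.69231e-08 s.
t_prop = 520000/208000000 = 0.0025 s; RTT = 0.005 s.
Cycle = t_tx + RTT = 0.00500008 s.
Throughput = L / cycle = 2000 / 0.00500008 = 400 kbps.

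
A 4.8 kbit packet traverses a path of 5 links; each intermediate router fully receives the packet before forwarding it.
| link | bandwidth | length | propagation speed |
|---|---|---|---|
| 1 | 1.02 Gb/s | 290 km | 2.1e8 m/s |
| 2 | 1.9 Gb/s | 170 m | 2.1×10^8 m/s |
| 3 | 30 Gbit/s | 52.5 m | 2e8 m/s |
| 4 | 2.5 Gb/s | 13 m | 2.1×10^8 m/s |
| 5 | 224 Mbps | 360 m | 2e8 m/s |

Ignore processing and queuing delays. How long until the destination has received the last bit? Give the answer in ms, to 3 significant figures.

1.41 ms

L = 4800 bits.
Transmission delays (L/R per hop): 0.00470588, 0.00252632, 0.00016, 0.00192, 0.0214286 ms; sum = 0.0307408 ms.
Propagation delays (d/s per hop): 1.38095, 0.000809524, 0.0002625, 6.19048e-05, 0.0018 ms; sum = 1.38389 ms.
End-to-end = 1.41 ms.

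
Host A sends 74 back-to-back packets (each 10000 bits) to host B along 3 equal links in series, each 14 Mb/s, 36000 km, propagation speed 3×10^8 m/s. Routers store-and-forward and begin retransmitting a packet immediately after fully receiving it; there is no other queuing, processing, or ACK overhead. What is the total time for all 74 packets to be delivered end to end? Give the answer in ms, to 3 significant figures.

414 ms

Per-hop transmission t_tx = L/R = 10000/14000000 = 0.714286 ms.
Per-hop propagation t_prop = 36000000/300000000 = 120 ms.
Pipeline fill: first packet needs 3·t_tx to clear all hops; remaining 73 packets each add one t_tx.
Total = (3+74-1)·t_tx + 3·t_prop = 76·0.714286 + 3·120 = 414 ms.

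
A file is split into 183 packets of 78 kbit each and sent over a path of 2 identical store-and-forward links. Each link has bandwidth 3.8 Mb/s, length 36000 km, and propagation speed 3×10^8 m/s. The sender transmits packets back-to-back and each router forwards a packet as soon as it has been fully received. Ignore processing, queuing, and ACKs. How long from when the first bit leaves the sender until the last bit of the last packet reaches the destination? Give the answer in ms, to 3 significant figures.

Per-hop transmission t_tx = L/R = 78000/3800000 = 20.5263 ms.
Per-hop propagation t_prop = 36000000/300000000 = 120 ms.
Pipeline fill: first packet needs 2·t_tx to clear all hops; remaining 182 packets each add one t_tx.
Total = (2+183-1)·t_tx + 2·t_prop = 184·20.5263 + 2·120 = 4020 ms.

4020 ms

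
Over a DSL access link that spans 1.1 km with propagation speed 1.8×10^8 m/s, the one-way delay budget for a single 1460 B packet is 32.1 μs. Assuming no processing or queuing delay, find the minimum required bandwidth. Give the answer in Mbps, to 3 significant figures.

L = 11680 bits.
Propagation delay = 1100 / 180000000 = 6.11111 μs.
Transmission budget = 32.1 − 6.11111 = 25.9889 μs.
R ≥ L / t_tx = 11680 bits / 2.59889e-05 s = 449 Mbps.

449 Mbps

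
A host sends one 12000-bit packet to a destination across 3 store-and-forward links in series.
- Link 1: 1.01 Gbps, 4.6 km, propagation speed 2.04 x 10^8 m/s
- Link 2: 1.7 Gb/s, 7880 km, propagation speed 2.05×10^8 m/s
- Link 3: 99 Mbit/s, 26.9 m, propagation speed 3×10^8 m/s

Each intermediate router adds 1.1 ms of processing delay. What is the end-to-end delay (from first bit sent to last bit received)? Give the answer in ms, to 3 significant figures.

Transmission delays (L/R per hop): 0.0118812, 0.00705882, 0.121212 ms; sum = 0.140152 ms.
Propagation delays (d/s per hop): 0.022549, 38.439, 8.96667e-05 ms; sum = 38.4617 ms.
Processing at 2 router(s): 2 × 1.1 ms = 2.2 ms.
End-to-end = 40.8 ms.

40.8 ms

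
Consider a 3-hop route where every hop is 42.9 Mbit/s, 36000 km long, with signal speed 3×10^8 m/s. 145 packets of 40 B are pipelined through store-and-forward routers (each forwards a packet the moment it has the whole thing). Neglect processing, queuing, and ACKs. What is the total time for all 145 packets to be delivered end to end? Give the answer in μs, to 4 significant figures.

Per-hop transmission t_tx = L/R = 320/42900000 = 7.45921 μs.
Per-hop propagation t_prop = 36000000/300000000 = 120000 μs.
Pipeline fill: first packet needs 3·t_tx to clear all hops; remaining 144 packets each add one t_tx.
Total = (3+145-1)·t_tx + 3·t_prop = 147·7.45921 + 3·120000 = 361100 μs.

361100 μs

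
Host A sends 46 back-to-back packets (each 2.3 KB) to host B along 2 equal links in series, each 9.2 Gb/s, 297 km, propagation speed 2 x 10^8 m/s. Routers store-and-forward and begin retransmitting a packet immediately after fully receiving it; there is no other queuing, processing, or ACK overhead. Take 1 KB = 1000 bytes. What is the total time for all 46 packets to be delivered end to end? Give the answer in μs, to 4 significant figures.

3064 μs

Per-hop transmission t_tx = L/R = 18400/9200000000 = 2 μs.
Per-hop propagation t_prop = 297000/200000000 = 1485 μs.
Pipeline fill: first packet needs 2·t_tx to clear all hops; remaining 45 packets each add one t_tx.
Total = (2+46-1)·t_tx + 2·t_prop = 47·2 + 2·1485 = 3064 μs.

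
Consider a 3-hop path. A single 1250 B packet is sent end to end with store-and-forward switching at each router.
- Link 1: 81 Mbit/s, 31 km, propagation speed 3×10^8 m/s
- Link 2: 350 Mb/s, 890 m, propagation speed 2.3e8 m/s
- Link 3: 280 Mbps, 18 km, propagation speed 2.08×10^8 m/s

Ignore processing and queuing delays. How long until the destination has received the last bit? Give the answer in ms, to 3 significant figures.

0.381 ms

L = 1250 × 8 = 10000 bits.
Transmission delays (L/R per hop): 0.123457, 0.0285714, 0.0357143 ms; sum = 0.187743 ms.
Propagation delays (d/s per hop): 0.103333, 0.00386957, 0.0865385 ms; sum = 0.193741 ms.
End-to-end = 0.381 ms.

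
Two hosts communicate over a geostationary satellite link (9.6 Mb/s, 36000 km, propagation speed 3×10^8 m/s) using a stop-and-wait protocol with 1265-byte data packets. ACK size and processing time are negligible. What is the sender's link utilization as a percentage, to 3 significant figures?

t_tx = L/R = 10120/9600000 = 0.00105417 s.
t_prop = 36000000/300000000 = 0.12 s; RTT = 0.24 s.
Cycle = t_tx + RTT = 0.241054 s.
Utilization = t_tx / cycle = 0.00105417/0.241054 = 0.437 %.

0.437 %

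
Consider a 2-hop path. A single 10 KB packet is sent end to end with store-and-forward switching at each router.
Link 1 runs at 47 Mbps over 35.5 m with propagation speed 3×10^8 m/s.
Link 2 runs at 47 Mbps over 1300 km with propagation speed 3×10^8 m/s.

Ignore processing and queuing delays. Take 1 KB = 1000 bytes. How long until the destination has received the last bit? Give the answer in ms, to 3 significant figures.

L = 80000 bits.
Transmission delay per hop = L/R = 80000/47000000 = 1.70213 ms; 2 hops → 3.40426 ms.
Propagation delays (d/s per hop): 0.000118333, 4.33333 ms; sum = 4.33345 ms.
End-to-end = 7.74 ms.

7.74 ms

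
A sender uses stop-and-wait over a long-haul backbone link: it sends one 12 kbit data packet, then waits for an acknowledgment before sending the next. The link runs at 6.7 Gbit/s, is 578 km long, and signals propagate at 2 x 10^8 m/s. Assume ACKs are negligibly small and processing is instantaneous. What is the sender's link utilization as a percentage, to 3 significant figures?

t_tx = L/R = 12000/6700000000 = 1.79104e-06 s.
t_prop = 578000/200000000 = 0.00289 s; RTT = 0.00578 s.
Cycle = t_tx + RTT = 0.00578179 s.
Utilization = t_tx / cycle = 1.79104e-06/0.00578179 = 0.0310 %.

0.0310 %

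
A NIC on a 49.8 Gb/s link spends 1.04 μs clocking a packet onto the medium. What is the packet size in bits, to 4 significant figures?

51790 bits

L = R × t_tx = 49800000000 b/s × 1.04e-06 s = 51792 bits.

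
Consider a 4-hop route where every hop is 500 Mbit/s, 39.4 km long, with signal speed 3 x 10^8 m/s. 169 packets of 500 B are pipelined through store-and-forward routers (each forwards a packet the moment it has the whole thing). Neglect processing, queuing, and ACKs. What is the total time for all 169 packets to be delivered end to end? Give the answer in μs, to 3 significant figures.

1900 μs

Per-hop transmission t_tx = L/R = 4000/500000000 = 8 μs.
Per-hop propagation t_prop = 39400/300000000 = 131.333 μs.
Pipeline fill: first packet needs 4·t_tx to clear all hops; remaining 168 packets each add one t_tx.
Total = (4+169-1)·t_tx + 4·t_prop = 172·8 + 4·131.333 = 1900 μs.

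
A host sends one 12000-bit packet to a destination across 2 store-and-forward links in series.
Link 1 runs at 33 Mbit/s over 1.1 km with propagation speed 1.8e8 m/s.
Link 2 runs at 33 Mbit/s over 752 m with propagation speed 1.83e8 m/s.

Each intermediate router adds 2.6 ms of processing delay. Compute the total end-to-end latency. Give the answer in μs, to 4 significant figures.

3337 μs

Transmission delay per hop = L/R = 12000/33000000 = 363.636 μs; 2 hops → 727.273 μs.
Propagation delays (d/s per hop): 6.11111, 4.10929 μs; sum = 10.2204 μs.
Processing at 1 router(s): 1 × 2.6 ms = 2600 μs.
End-to-end = 3337 μs.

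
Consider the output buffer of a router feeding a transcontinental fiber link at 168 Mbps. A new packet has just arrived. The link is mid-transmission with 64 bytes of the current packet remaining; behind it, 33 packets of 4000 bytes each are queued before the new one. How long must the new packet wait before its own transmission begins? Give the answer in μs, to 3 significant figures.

Each queued packet: L/R = 32000/168000000 = 190.476 μs.
33 queued → 6285.71 μs.
Plus remaining 512 bits of current packet: 3.04762 μs.
Queuing delay = 6290 μs.

6290 μs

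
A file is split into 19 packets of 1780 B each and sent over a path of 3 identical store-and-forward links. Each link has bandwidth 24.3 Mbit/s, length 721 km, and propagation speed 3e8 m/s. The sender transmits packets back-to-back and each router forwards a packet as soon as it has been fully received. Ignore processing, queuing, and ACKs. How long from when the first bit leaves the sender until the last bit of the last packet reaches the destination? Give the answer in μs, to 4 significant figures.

Per-hop transmission t_tx = L/R = 14240/24300000 = 586.008 μs.
Per-hop propagation t_prop = 721000/300000000 = 2403.33 μs.
Pipeline fill: first packet needs 3·t_tx to clear all hops; remaining 18 packets each add one t_tx.
Total = (3+19-1)·t_tx + 3·t_prop = 21·586.008 + 3·2403.33 = 19520 μs.

19520 μs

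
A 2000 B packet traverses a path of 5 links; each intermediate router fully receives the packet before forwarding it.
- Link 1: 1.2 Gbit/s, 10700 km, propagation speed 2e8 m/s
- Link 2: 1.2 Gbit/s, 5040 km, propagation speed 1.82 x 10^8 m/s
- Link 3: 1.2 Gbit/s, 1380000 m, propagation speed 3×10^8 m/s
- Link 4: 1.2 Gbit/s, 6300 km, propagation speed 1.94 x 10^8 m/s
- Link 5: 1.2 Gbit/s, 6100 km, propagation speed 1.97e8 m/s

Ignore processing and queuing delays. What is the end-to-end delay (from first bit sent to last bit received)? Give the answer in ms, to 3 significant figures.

149 ms

L = 2000 × 8 = 16000 bits.
Transmission delay per hop = L/R = 16000/1200000000 = 0.0133333 ms; 5 hops → 0.0666667 ms.
Propagation delays (d/s per hop): 53.5, 27.6923, 4.6, 32.4742, 30.9645 ms; sum = 149.231 ms.
End-to-end = 149 ms.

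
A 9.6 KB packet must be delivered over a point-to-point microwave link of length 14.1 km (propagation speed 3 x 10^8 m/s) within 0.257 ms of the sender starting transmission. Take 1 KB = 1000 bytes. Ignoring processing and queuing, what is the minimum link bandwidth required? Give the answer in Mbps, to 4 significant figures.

L = 76800 bits.
Propagation delay = 14100 / 300000000 = 0.047 ms.
Transmission budget = 0.257 − 0.047 = 0.21 ms.
R ≥ L / t_tx = 76800 bits / 0.00021 s = 365.7 Mbps.

365.7 Mbps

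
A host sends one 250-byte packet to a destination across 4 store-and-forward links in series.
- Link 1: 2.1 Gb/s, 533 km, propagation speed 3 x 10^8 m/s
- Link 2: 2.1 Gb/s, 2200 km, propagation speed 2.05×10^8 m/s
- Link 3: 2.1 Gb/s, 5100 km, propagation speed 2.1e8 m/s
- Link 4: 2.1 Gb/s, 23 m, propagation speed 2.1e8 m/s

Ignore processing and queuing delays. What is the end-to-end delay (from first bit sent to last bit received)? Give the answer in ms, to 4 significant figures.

L = 250 × 8 = 2000 bits.
Transmission delay per hop = L/R = 2000/2100000000 = 0.000952381 ms; 4 hops → 0.00380952 ms.
Propagation delays (d/s per hop): 1.77667, 10.7317, 24.2857, 0.000109524 ms; sum = 36.7942 ms.
End-to-end = 36.80 ms.

36.80 ms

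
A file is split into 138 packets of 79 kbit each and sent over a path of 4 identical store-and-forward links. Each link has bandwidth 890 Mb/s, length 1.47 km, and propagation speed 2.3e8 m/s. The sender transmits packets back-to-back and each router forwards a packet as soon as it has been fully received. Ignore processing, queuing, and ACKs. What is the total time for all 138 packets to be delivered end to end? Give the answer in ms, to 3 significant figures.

12.5 ms

Per-hop transmission t_tx = L/R = 79000/890000000 = 0.088764 ms.
Per-hop propagation t_prop = 1470/2.3e+08 = 0.0063913 ms.
Pipeline fill: first packet needs 4·t_tx to clear all hops; remaining 137 packets each add one t_tx.
Total = (4+138-1)·t_tx + 4·t_prop = 141·0.088764 + 4·0.0063913 = 12.5 ms.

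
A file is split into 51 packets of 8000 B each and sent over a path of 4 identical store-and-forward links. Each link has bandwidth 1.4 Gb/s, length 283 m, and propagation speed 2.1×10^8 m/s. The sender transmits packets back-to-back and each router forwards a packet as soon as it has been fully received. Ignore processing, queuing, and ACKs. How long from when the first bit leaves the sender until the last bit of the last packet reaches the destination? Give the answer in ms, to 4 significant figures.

Per-hop transmission t_tx = L/R = 64000/1400000000 = 0.0457143 ms.
Per-hop propagation t_prop = 283/210000000 = 0.00134762 ms.
Pipeline fill: first packet needs 4·t_tx to clear all hops; remaining 50 packets each add one t_tx.
Total = (4+51-1)·t_tx + 4·t_prop = 54·0.0457143 + 4·0.00134762 = 2.474 ms.

2.474 ms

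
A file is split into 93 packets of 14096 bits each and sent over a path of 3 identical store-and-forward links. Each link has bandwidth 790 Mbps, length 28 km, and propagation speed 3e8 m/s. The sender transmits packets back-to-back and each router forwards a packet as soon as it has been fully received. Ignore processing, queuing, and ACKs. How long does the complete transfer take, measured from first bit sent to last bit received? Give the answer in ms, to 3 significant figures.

1.98 ms

Per-hop transmission t_tx = L/R = 14096/790000000 = 0.017843 ms.
Per-hop propagation t_prop = 28000/300000000 = 0.0933333 ms.
Pipeline fill: first packet needs 3·t_tx to clear all hops; remaining 92 packets each add one t_tx.
Total = (3+93-1)·t_tx + 3·t_prop = 95·0.017843 + 3·0.0933333 = 1.98 ms.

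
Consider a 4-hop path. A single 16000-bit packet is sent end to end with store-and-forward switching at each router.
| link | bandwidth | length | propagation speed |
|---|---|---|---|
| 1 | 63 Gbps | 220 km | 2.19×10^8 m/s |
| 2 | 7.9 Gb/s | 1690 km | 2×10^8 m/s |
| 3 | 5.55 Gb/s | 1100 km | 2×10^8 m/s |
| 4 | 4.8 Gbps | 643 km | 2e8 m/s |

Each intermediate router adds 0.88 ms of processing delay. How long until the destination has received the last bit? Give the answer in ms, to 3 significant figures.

20.8 ms

Transmission delays (L/R per hop): 0.000253968, 0.00202532, 0.00288288, 0.00333333 ms; sum = 0.0084955 ms.
Propagation delays (d/s per hop): 1.00457, 8.45, 5.5, 3.215 ms; sum = 18.1696 ms.
Processing at 3 router(s): 3 × 0.88 ms = 2.64 ms.
End-to-end = 20.8 ms.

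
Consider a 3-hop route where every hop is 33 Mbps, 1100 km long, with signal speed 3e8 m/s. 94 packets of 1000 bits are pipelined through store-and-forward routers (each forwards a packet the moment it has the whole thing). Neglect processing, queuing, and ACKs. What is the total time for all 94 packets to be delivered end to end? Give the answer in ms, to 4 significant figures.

Per-hop transmission t_tx = L/R = 1000/33000000 = 0.030303 ms.
Per-hop propagation t_prop = 1100000/300000000 = 3.66667 ms.
Pipeline fill: first packet needs 3·t_tx to clear all hops; remaining 93 packets each add one t_tx.
Total = (3+94-1)·t_tx + 3·t_prop = 96·0.030303 + 3·3.66667 = 13.91 ms.

13.91 ms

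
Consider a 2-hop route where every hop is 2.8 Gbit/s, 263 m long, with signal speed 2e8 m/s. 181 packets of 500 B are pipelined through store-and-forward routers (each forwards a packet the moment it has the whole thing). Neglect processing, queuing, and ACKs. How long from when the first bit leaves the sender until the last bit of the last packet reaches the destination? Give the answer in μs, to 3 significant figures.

Per-hop transmission t_tx = L/R = 4000/2800000000 = 1.42857 μs.
Per-hop propagation t_prop = 263/200000000 = 1.315 μs.
Pipeline fill: first packet needs 2·t_tx to clear all hops; remaining 180 packets each add one t_tx.
Total = (2+181-1)·t_tx + 2·t_prop = 182·1.42857 + 2·1.315 = 263 μs.

263 μs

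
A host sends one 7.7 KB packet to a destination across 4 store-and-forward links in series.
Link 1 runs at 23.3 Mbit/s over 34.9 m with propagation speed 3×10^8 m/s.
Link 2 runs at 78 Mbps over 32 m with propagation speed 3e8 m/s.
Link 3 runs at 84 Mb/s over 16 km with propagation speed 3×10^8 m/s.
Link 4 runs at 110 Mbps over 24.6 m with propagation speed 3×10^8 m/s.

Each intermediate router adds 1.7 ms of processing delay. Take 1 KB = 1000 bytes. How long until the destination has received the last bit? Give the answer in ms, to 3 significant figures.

L = 61600 bits.
Transmission delays (L/R per hop): 2.64378, 0.789744, 0.733333, 0.56 ms; sum = 4.72685 ms.
Propagation delays (d/s per hop): 0.000116333, 0.000106667, 0.0533333, 8.2e-05 ms; sum = 0.0536383 ms.
Processing at 3 router(s): 3 × 1.7 ms = 5.1 ms.
End-to-end = 9.88 ms.

9.88 ms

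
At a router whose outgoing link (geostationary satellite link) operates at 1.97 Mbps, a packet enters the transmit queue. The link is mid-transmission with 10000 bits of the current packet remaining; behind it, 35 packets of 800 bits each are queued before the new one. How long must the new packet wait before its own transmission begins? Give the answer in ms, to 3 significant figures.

19.3 ms

Each queued packet: L/R = 800/1970000 = 0.406091 ms.
35 queued → 14.2132 ms.
Plus remaining 10000 bits of current packet: 5.07614 ms.
Queuing delay = 19.3 ms.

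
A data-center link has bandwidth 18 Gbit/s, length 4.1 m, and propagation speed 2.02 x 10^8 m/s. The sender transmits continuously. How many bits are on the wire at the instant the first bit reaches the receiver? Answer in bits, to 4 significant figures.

365.3 bits

Propagation delay = 4.1 / 202000000 = 2.0297e-08 s.
BDP = R × t_prop = 18000000000 × 2.0297e-08 = 365.347 bits.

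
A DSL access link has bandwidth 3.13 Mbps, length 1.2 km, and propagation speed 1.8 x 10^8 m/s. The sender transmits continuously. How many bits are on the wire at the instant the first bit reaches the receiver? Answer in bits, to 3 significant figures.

20.9 bits

Propagation delay = 1200 / 180000000 = 6.66667e-06 s.
BDP = R × t_prop = 3130000 × 6.66667e-06 = 20.8667 bits.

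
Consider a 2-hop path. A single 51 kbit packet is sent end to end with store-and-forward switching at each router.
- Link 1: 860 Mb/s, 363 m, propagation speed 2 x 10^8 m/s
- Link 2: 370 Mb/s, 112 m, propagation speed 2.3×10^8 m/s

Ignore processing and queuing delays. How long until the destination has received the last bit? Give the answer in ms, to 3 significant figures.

0.199 ms

L = 51000 bits.
Transmission delays (L/R per hop): 0.0593023, 0.137838 ms; sum = 0.19714 ms.
Propagation delays (d/s per hop): 0.001815, 0.000486957 ms; sum = 0.00230196 ms.
End-to-end = 0.199 ms.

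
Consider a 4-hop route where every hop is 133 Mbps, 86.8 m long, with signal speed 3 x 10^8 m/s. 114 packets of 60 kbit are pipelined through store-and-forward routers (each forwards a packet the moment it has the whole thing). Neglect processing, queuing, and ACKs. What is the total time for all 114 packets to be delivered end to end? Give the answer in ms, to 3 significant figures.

52.8 ms

Per-hop transmission t_tx = L/R = 60000/133000000 = 0.451128 ms.
Per-hop propagation t_prop = 86.8/300000000 = 0.000289333 ms.
Pipeline fill: first packet needs 4·t_tx to clear all hops; remaining 113 packets each add one t_tx.
Total = (4+114-1)·t_tx + 4·t_prop = 117·0.451128 + 4·0.000289333 = 52.8 ms.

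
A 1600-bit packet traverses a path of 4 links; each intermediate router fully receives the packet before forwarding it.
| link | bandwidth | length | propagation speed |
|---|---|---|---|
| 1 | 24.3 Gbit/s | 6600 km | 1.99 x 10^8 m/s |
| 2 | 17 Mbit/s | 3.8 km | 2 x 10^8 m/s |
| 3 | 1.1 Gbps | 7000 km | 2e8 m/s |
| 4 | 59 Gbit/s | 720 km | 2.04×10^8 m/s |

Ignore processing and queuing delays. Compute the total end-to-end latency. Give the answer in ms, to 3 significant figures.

71.8 ms

Transmission delays (L/R per hop): 6.58436e-05, 0.0941176, 0.00145455, 2.71186e-05 ms; sum = 0.0956652 ms.
Propagation delays (d/s per hop): 33.1658, 0.019, 35, 3.52941 ms; sum = 71.7142 ms.
End-to-end = 71.8 ms.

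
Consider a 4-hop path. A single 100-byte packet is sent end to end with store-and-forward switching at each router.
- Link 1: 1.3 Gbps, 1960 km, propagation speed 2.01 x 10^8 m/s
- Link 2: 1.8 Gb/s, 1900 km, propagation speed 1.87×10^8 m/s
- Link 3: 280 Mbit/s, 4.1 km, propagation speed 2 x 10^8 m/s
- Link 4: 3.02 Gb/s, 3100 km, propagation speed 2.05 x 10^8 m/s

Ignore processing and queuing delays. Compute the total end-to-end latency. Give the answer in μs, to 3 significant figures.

35100 μs

L = 100 × 8 = 800 bits.
Transmission delays (L/R per hop): 0.615385, 0.444444, 2.85714, 0.264901 μs; sum = 4.18187 μs.
Propagation delays (d/s per hop): 9751.24, 10160.4, 20.5, 15122 μs; sum = 35054.1 μs.
End-to-end = 35100 μs.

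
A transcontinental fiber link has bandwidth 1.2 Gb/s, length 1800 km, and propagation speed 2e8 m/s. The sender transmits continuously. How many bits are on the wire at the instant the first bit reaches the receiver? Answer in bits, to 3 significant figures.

10800000 bits

Propagation delay = 1800000 / 200000000 = 0.009 s.
BDP = R × t_prop = 1200000000 × 0.009 = 10800000 bits.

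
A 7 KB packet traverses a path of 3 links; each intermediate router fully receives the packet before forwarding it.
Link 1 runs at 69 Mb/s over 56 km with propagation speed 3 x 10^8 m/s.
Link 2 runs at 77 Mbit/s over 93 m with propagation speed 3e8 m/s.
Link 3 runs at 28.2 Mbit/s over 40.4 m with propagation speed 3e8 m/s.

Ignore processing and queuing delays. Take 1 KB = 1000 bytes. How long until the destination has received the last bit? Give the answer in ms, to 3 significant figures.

L = 56000 bits.
Transmission delays (L/R per hop): 0.811594, 0.727273, 1.98582 ms; sum = 3.52468 ms.
Propagation delays (d/s per hop): 0.186667, 0.00031, 0.000134667 ms; sum = 0.187111 ms.
End-to-end = 3.71 ms.

3.71 ms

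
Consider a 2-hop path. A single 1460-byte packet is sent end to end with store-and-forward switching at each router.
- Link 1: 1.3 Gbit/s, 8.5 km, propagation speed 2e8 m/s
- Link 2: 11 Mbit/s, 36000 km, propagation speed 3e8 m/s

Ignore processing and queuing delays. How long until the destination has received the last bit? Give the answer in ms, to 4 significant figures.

L = 1460 × 8 = 11680 bits.
Transmission delays (L/R per hop): 0.00898462, 1.06182 ms; sum = 1.0708 ms.
Propagation delays (d/s per hop): 0.0425, 120 ms; sum = 120.043 ms.
End-to-end = 121.1 ms.

121.1 ms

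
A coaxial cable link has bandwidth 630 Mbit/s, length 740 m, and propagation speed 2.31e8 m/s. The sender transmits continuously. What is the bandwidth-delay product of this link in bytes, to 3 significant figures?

Propagation delay = 740 / 231000000 = 3.20346e-06 s.
BDP = R × t_prop = 630000000 × 3.20346e-06 = 2018.18 bits.
In bytes: 2018.18/8 = 252 bytes.

252 bytes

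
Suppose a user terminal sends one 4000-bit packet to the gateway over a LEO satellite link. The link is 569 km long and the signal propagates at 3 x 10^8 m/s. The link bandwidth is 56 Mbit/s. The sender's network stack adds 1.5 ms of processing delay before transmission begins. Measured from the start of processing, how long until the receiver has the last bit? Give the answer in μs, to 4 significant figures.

Transmission delay = L/R = 4000 / 56000000 = 71.4286 μs.
Propagation delay = d/s = 569000 m / 300000000 m/s = 1896.67 μs.
Plus processing delay 1.5 ms = 1500 μs.
Total = 3468 μs.

3468 μs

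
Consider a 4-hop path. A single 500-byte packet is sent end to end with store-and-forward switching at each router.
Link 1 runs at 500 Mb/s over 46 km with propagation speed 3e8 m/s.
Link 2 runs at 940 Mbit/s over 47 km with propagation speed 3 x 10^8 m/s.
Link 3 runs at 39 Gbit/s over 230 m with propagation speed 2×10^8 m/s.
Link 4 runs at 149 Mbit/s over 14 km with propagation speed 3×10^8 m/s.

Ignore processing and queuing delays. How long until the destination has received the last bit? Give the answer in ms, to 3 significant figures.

L = 500 × 8 = 4000 bits.
Transmission delays (L/R per hop): 0.008, 0.00425532, 0.000102564, 0.0268456 ms; sum = 0.0392035 ms.
Propagation delays (d/s per hop): 0.153333, 0.156667, 0.00115, 0.0466667 ms; sum = 0.357817 ms.
End-to-end = 0.397 ms.

0.397 ms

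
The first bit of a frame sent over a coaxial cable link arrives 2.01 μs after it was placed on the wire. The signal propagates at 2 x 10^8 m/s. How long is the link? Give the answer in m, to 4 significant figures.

d = s × t_prop = 200000000 × 2.01e-06 = 402.0 m.

402.0 m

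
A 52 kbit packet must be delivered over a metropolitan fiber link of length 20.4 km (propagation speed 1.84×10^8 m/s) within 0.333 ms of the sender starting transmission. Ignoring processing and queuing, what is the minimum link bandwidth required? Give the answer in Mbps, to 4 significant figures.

Propagation delay = 20400 / 184000000 = 0.11087 ms.
Transmission budget = 0.333 − 0.11087 = 0.22213 ms.
R ≥ L / t_tx = 52000 bits / 0.00022213 s = 234.1 Mbps.

234.1 Mbps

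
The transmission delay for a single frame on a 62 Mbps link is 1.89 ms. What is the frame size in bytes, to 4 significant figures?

14650 bytes

L = R × t_tx = 62000000 b/s × 0.00189 s = 117180 bits.
In bytes: 117180 / 8 = 14650 bytes.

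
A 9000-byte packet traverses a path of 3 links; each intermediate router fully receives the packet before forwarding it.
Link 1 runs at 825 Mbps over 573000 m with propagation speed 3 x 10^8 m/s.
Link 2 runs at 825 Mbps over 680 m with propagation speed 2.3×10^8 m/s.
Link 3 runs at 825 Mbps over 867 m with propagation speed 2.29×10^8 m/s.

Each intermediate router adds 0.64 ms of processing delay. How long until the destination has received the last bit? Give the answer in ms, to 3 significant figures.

L = 9000 × 8 = 72000 bits.
Transmission delay per hop = L/R = 72000/825000000 = 0.0872727 ms; 3 hops → 0.261818 ms.
Propagation delays (d/s per hop): 1.91, 0.00295652, 0.00378603 ms; sum = 1.91674 ms.
Processing at 2 router(s): 2 × 0.64 ms = 1.28 ms.
End-to-end = 3.46 ms.

3.46 ms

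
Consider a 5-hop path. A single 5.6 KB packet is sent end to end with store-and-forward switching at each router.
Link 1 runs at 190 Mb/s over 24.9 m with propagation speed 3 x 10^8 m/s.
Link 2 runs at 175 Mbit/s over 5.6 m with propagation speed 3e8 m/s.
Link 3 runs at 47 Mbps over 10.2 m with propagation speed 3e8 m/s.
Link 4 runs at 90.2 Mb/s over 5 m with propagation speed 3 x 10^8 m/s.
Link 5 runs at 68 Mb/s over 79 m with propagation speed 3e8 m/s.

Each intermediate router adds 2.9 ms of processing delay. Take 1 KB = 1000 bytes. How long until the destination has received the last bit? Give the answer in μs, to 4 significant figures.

L = 44800 bits.
Transmission delays (L/R per hop): 235.789, 256, 953.191, 496.674, 658.824 μs; sum = 2600.48 μs.
Propagation delays (d/s per hop): 0.083, 0.0186667, 0.034, 0.0166667, 0.263333 μs; sum = 0.415667 μs.
Processing at 4 router(s): 4 × 2.9 ms = 11600 μs.
End-to-end = 14200 μs.

14200 μs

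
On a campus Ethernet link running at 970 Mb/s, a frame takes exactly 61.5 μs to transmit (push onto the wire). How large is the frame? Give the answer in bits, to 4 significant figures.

59660 bits

L = R × t_tx = 970000000 b/s × 6.15e-05 s = 59655 bits.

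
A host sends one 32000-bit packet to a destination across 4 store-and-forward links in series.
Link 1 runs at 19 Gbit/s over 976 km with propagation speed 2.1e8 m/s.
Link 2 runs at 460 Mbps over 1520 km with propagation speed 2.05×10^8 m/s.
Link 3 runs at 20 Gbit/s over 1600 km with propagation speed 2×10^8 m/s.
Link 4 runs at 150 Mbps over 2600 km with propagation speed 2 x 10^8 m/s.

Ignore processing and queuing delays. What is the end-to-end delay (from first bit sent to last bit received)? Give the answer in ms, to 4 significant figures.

Transmission delays (L/R per hop): 0.00168421, 0.0695652, 0.0016, 0.213333 ms; sum = 0.286183 ms.
Propagation delays (d/s per hop): 4.64762, 7.41463, 8, 13 ms; sum = 33.0623 ms.
End-to-end = 33.35 ms.

33.35 ms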